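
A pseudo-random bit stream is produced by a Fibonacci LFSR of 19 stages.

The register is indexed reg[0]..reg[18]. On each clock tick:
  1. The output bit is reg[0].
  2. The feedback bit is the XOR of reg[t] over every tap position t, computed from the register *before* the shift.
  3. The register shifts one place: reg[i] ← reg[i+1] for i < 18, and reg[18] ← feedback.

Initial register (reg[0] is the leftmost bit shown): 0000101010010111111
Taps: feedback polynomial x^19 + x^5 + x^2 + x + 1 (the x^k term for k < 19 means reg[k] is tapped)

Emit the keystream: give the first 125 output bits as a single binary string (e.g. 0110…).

step | reg (before) | out | fb
   0 | 0000101010010111111 | 0 | 0
   1 | 0001010100101111110 | 0 | 1
   2 | 0010101001011111101 | 0 | 1
   3 | 0101010010111111011 | 0 | 0
   4 | 1010100101111110110 | 1 | 0
   5 | 0101001011111101100 | 0 | 1
   6 | 1010010111111011001 | 1 | 1
   7 | 0100101111110110011 | 0 | 1
   8 | 1001011111101100111 | 1 | 0
   9 | 0010111111011001110 | 0 | 0
  10 | 0101111110110011100 | 0 | 0
  11 | 1011111101100111000 | 1 | 1
  12 | 0111111011001110001 | 0 | 1
  13 | 1111110110011100011 | 1 | 0
  14 | 1111101100111000110 | 1 | 1
  15 | 1111011001110001101 | 1 | 0
  16 | 1110110011100011010 | 1 | 0
  17 | 1101100111000110100 | 1 | 0
  18 | 1011001110001101000 | 1 | 0
  19 | 0110011100011010000 | 0 | 1
  20 | 1100111000110100001 | 1 | 1
  21 | 1001110001101000011 | 1 | 0
  22 | 0011100011010000110 | 0 | 1
  23 | 0111000110100001101 | 0 | 0
  24 | 1110001101000011010 | 1 | 1
  25 | 1100011010000110101 | 1 | 1
  26 | 1000110100001101011 | 1 | 0
  27 | 0001101000011010110 | 0 | 0
  28 | 0011010000110101100 | 0 | 0
  29 | 0110100001101011000 | 0 | 0
  30 | 1101000011010110000 | 1 | 0
  31 | 1010000110101100000 | 1 | 0
  32 | 0100001101011000000 | 0 | 1
  33 | 1000011010110000001 | 1 | 0
  34 | 0000110101100000010 | 0 | 1
  35 | 0001101011000000101 | 0 | 0
  36 | 0011010110000001010 | 0 | 0
  37 | 0110101100000010100 | 0 | 0
  38 | 1101011000000101000 | 1 | 1
  39 | 1010110000001010001 | 1 | 1
  40 | 0101100000010100011 | 0 | 1
  41 | 1011000000101000111 | 1 | 0
  42 | 0110000001010001110 | 0 | 0
  43 | 1100000010100011100 | 1 | 0
  44 | 1000000101000111000 | 1 | 1
  45 | 0000001010001110001 | 0 | 0
  46 | 0000010100011100010 | 0 | 1
  47 | 0000101000111000101 | 0 | 0
  48 | 0001010001110001010 | 0 | 1
  49 | 0010100011100010101 | 0 | 1
  50 | 0101000111000101011 | 0 | 1
  51 | 1010001110001010111 | 1 | 0
  52 | 0100011100010101110 | 0 | 0
  53 | 1000111000101011100 | 1 | 0
  54 | 0001110001010111000 | 0 | 1
  55 | 0011100010101110001 | 0 | 1
  56 | 0111000101011100011 | 0 | 0
  57 | 1110001010111000110 | 1 | 1
  58 | 1100010101110001101 | 1 | 1
  59 | 1000101011100011011 | 1 | 1
  60 | 0001010111000110111 | 0 | 1
  61 | 0010101110001101111 | 0 | 1
  62 | 0101011100011011111 | 0 | 0
  63 | 1010111000110111110 | 1 | 1
  64 | 0101110001101111101 | 0 | 0
  65 | 1011100011011111010 | 1 | 0
  66 | 0111000110111110100 | 0 | 0
  67 | 1110001101111101000 | 1 | 1
  68 | 1100011011111010001 | 1 | 1
  69 | 1000110111110100011 | 1 | 0
  70 | 0001101111101000110 | 0 | 0
  71 | 0011011111010001100 | 0 | 0
  72 | 0110111110100011000 | 0 | 1
  73 | 1101111101000110001 | 1 | 1
  74 | 1011111010001100011 | 1 | 1
  75 | 0111110100011000111 | 0 | 1
  76 | 1111101000110001111 | 1 | 1
  77 | 1111010001100011111 | 1 | 0
  78 | 1110100011000111110 | 1 | 1
  79 | 1101000110001111101 | 1 | 0
  80 | 1010001100011111010 | 1 | 0
  81 | 0100011000111110100 | 0 | 0
  82 | 1000110001111101000 | 1 | 0
  83 | 0001100011111010000 | 0 | 0
  84 | 0011000111110100000 | 0 | 1
  85 | 0110001111101000001 | 0 | 0
  86 | 1100011111010000010 | 1 | 1
  87 | 1000111110100000101 | 1 | 0
  88 | 0001111101000001010 | 0 | 1
  89 | 0011111010000010101 | 0 | 0
  90 | 0111110100000101010 | 0 | 1
  91 | 1111101000001010101 | 1 | 1
  92 | 1111010000010101011 | 1 | 0
  93 | 1110100000101010110 | 1 | 1
  94 | 1101000001010101101 | 1 | 0
  95 | 1010000010101011010 | 1 | 0
  96 | 0100000101010110100 | 0 | 1
  97 | 1000001010101101001 | 1 | 1
  98 | 0000010101011010011 | 0 | 1
  99 | 0000101010110100111 | 0 | 0
 100 | 0001010101101001110 | 0 | 1
 101 | 0010101011010011101 | 0 | 1
 102 | 0101010110100111011 | 0 | 0
 103 | 1010101101001110110 | 1 | 0
 104 | 0101011010011101100 | 0 | 0
 105 | 1010110100111011000 | 1 | 1
 106 | 0101101001110110001 | 0 | 1
 107 | 1011010011101100011 | 1 | 1
 108 | 0110100111011000111 | 0 | 0
 109 | 1101001110110001110 | 1 | 0
 110 | 1010011101100011100 | 1 | 1
 111 | 0100111011000111001 | 0 | 0
 112 | 1001110110001110010 | 1 | 0
 113 | 0011101100011100100 | 0 | 1
 114 | 0111011000111001001 | 0 | 1
 115 | 1110110001110010011 | 1 | 0
 116 | 1101100011100100110 | 1 | 0
 117 | 1011000111001001100 | 1 | 0
 118 | 0110001110010011000 | 0 | 0
 119 | 1100011100100110000 | 1 | 1
 120 | 1000111001001100001 | 1 | 0
 121 | 0001110010011000010 | 0 | 1
 122 | 0011100100110000101 | 0 | 1
 123 | 0111001001100001011 | 0 | 0
 124 | 1110010011000010110 | 1 | 0

00001010100101111110110011100011010000110101100000010100011100010101110001101111101000110001111101000001010101101001110110001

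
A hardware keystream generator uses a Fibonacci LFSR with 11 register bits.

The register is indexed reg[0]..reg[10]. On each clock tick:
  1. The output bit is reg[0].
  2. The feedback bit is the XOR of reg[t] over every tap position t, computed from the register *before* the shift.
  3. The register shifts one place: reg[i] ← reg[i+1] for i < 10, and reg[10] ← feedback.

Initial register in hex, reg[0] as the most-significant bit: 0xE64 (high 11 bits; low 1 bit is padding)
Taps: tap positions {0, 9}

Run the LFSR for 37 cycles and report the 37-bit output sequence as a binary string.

k : reg_k → out_k, fb_k
0: 11100110010 → 1, fb=0
1: 11001100100 → 1, fb=1
2: 10011001001 → 1, fb=1
3: 00110010011 → 0, fb=1
4: 01100100111 → 0, fb=1
5: 11001001111 → 1, fb=0
6: 10010011110 → 1, fb=0
7: 00100111100 → 0, fb=0
8: 01001111000 → 0, fb=0
9: 10011110000 → 1, fb=1
10: 00111100001 → 0, fb=0
11: 01111000010 → 0, fb=1
12: 11110000101 → 1, fb=1
13: 11100001011 → 1, fb=0
14: 11000010110 → 1, fb=0
15: 10000101100 → 1, fb=1
16: 00001011001 → 0, fb=0
17: 00010110010 → 0, fb=1
18: 00101100101 → 0, fb=0
19: 01011001010 → 0, fb=1
20: 10110010101 → 1, fb=1
21: 01100101011 → 0, fb=1
22: 11001010111 → 1, fb=0
23: 10010101110 → 1, fb=0
24: 00101011100 → 0, fb=0
25: 01010111000 → 0, fb=0
26: 10101110000 → 1, fb=1
27: 01011100001 → 0, fb=0
28: 10111000010 → 1, fb=0
29: 01110000100 → 0, fb=0
30: 11100001000 → 1, fb=1
31: 11000010001 → 1, fb=1
32: 10000100011 → 1, fb=0
33: 00001000110 → 0, fb=1
34: 00010001101 → 0, fb=0
35: 00100011010 → 0, fb=1
36: 01000110101 → 0, fb=0

1110011001001111000010110010101110000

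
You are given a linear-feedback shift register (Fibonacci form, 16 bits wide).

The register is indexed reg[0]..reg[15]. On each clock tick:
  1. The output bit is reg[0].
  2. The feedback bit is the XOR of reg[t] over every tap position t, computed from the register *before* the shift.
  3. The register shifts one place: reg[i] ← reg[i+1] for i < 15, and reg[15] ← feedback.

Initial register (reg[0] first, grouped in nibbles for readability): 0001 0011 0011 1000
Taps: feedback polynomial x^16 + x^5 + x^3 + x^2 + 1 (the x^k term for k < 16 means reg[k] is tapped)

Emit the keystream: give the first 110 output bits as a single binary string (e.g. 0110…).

00010011001110001010000100001011000011000001111011011111010010001011000100111001110110110010101100001011101111

step | reg (before) | out | fb
   0 | 0001001100111000 | 0 | 1
   1 | 0010011001110001 | 0 | 0
   2 | 0100110011100010 | 0 | 1
   3 | 1001100111000101 | 1 | 0
   4 | 0011001110001010 | 0 | 0
   5 | 0110011100010100 | 0 | 0
   6 | 1100111000101000 | 1 | 0
   7 | 1001110001010000 | 1 | 1
   8 | 0011100010100001 | 0 | 0
   9 | 0111000101000010 | 0 | 0
  10 | 1110001010000100 | 1 | 0
  11 | 1100010100001000 | 1 | 0
  12 | 1000101000010000 | 1 | 1
  13 | 0001010000100001 | 0 | 0
  14 | 0010100001000010 | 0 | 1
  15 | 0101000010000101 | 0 | 1
  16 | 1010000100001011 | 1 | 0
  17 | 0100001000010110 | 0 | 0
  18 | 1000010000101100 | 1 | 0
  19 | 0000100001011000 | 0 | 0
  20 | 0001000010110000 | 0 | 1
  21 | 0010000101100001 | 0 | 1
  22 | 0100001011000011 | 0 | 0
  23 | 1000010110000110 | 1 | 0
  24 | 0000101100001100 | 0 | 0
  25 | 0001011000011000 | 0 | 0
  26 | 0010110000110000 | 0 | 0
  27 | 0101100001100000 | 0 | 1
  28 | 1011000011000001 | 1 | 1
  29 | 0110000110000011 | 0 | 1
  30 | 1100001100000111 | 1 | 1
  31 | 1000011000001111 | 1 | 0
  32 | 0000110000011110 | 0 | 1
  33 | 0001100000111101 | 0 | 1
  34 | 0011000001111011 | 0 | 0
  35 | 0110000011110110 | 0 | 1
  36 | 1100000111101101 | 1 | 1
  37 | 1000001111011011 | 1 | 1
  38 | 0000011110110111 | 0 | 1
  39 | 0000111101101111 | 0 | 1
  40 | 0001111011011111 | 0 | 0
  41 | 0011110110111110 | 0 | 1
  42 | 0111101101111101 | 0 | 0
  43 | 1111011011111010 | 1 | 0
  44 | 1110110111110100 | 1 | 1
  45 | 1101101111101001 | 1 | 0
  46 | 1011011111010010 | 1 | 0
  47 | 0110111110100100 | 0 | 0
  48 | 1101111101001000 | 1 | 1
  49 | 1011111010010001 | 1 | 0
  50 | 0111110100100010 | 0 | 1
  51 | 1111101001000101 | 1 | 1
  52 | 1111010010001011 | 1 | 0
  53 | 1110100100010110 | 1 | 0
  54 | 1101001000101100 | 1 | 0
  55 | 1010010001011000 | 1 | 1
  56 | 0100100010110001 | 0 | 0
  57 | 1001000101100010 | 1 | 0
  58 | 0010001011000100 | 0 | 1
  59 | 0100010110001001 | 0 | 1
  60 | 1000101100010011 | 1 | 1
  61 | 0001011000100111 | 0 | 0
  62 | 0010110001001110 | 0 | 0
  63 | 0101100010011100 | 0 | 1
  64 | 1011000100111001 | 1 | 1
  65 | 0110001001110011 | 0 | 1
  66 | 1100010011100111 | 1 | 0
  67 | 1000100111001110 | 1 | 1
  68 | 0001001110011101 | 0 | 1
  69 | 0010011100111011 | 0 | 0
  70 | 0100111001110110 | 0 | 1
  71 | 1001110011101101 | 1 | 1
  72 | 0011100111011011 | 0 | 0
  73 | 0111001110110110 | 0 | 0
  74 | 1110011101101100 | 1 | 1
  75 | 1100111011011001 | 1 | 0
  76 | 1001110110110010 | 1 | 1
  77 | 0011101101100101 | 0 | 0
  78 | 0111011011001010 | 0 | 1
  79 | 1110110110010101 | 1 | 1
  80 | 1101101100101011 | 1 | 0
  81 | 1011011001010110 | 1 | 0
  82 | 0110110010101100 | 0 | 0
  83 | 1101100101011000 | 1 | 0
  84 | 1011001010110000 | 1 | 1
  85 | 0110010101100001 | 0 | 0
  86 | 1100101011000010 | 1 | 1
  87 | 1001010110000101 | 1 | 1
  88 | 0010101100001011 | 0 | 1
  89 | 0101011000010111 | 0 | 0
  90 | 1010110000101110 | 1 | 1
  91 | 0101100001011101 | 0 | 1
  92 | 1011000010111011 | 1 | 1
  93 | 0110000101110111 | 0 | 1
  94 | 1100001011101111 | 1 | 1
  95 | 1000010111011111 | 1 | 0
  96 | 0000101110111110 | 0 | 0
  97 | 0001011101111100 | 0 | 0
  98 | 0010111011111000 | 0 | 0
  99 | 0101110111110000 | 0 | 0
 100 | 1011101111100000 | 1 | 1
 101 | 0111011111000001 | 0 | 1
 102 | 1110111110000011 | 1 | 1
 103 | 1101111100000111 | 1 | 1
 104 | 1011111000001111 | 1 | 0
 105 | 0111110000011110 | 0 | 1
 106 | 1111100000111101 | 1 | 1
 107 | 1111000001111011 | 1 | 1
 108 | 1110000011110111 | 1 | 0
 109 | 1100000111101110 | 1 | 1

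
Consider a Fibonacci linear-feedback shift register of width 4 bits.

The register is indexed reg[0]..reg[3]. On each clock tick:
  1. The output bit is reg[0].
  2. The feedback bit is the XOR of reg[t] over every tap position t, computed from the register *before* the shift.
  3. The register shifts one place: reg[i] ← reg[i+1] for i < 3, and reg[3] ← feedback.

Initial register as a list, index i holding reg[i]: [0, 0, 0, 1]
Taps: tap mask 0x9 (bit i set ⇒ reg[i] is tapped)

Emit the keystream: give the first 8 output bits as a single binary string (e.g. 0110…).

tick  register→output (feedback)
  0  0001→0 (1)
  1  0011→0 (1)
  2  0111→0 (1)
  3  1111→1 (0)
  4  1110→1 (1)
  5  1101→1 (0)
  6  1010→1 (1)
  7  0101→0 (1)

00011110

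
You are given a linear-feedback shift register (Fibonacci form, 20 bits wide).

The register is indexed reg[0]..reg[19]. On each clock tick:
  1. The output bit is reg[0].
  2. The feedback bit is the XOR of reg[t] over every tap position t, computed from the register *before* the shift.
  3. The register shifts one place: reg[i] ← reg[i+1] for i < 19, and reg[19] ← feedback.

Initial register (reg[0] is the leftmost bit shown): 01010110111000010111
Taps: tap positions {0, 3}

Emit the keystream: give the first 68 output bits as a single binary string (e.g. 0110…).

k : reg_k → out_k, fb_k
0: 01010110111000010111 → 0, fb=1
1: 10101101110000101111 → 1, fb=1
2: 01011011100001011111 → 0, fb=1
3: 10110111000010111111 → 1, fb=0
4: 01101110000101111110 → 0, fb=0
5: 11011100001011111100 → 1, fb=0
6: 10111000010111111000 → 1, fb=0
7: 01110000101111110000 → 0, fb=1
8: 11100001011111100001 → 1, fb=1
9: 11000010111111000011 → 1, fb=1
10: 10000101111110000111 → 1, fb=1
11: 00001011111100001111 → 0, fb=0
12: 00010111111000011110 → 0, fb=1
13: 00101111110000111101 → 0, fb=0
14: 01011111100001111010 → 0, fb=1
15: 10111111000011110101 → 1, fb=0
16: 01111110000111101010 → 0, fb=1
17: 11111100001111010101 → 1, fb=0
18: 11111000011110101010 → 1, fb=0
19: 11110000111101010100 → 1, fb=0
20: 11100001111010101000 → 1, fb=1
21: 11000011110101010001 → 1, fb=1
22: 10000111101010100011 → 1, fb=1
23: 00001111010101000111 → 0, fb=0
24: 00011110101010001110 → 0, fb=1
25: 00111101010100011101 → 0, fb=1
26: 01111010101000111011 → 0, fb=1
27: 11110101010001110111 → 1, fb=0
28: 11101010100011101110 → 1, fb=1
29: 11010101000111011101 → 1, fb=0
30: 10101010001110111010 → 1, fb=1
31: 01010100011101110101 → 0, fb=1
32: 10101000111011101011 → 1, fb=1
33: 01010001110111010111 → 0, fb=1
34: 10100011101110101111 → 1, fb=1
35: 01000111011101011111 → 0, fb=0
36: 10001110111010111110 → 1, fb=1
37: 00011101110101111101 → 0, fb=1
38: 00111011101011111011 → 0, fb=1
39: 01110111010111110111 → 0, fb=1
40: 11101110101111101111 → 1, fb=1
41: 11011101011111011111 → 1, fb=0
42: 10111010111110111110 → 1, fb=0
43: 01110101111101111100 → 0, fb=1
44: 11101011111011111001 → 1, fb=1
45: 11010111110111110011 → 1, fb=0
46: 10101111101111100110 → 1, fb=1
47: 01011111011111001101 → 0, fb=1
48: 10111110111110011011 → 1, fb=0
49: 01111101111100110110 → 0, fb=1
50: 11111011111001101101 → 1, fb=0
51: 11110111110011011010 → 1, fb=0
52: 11101111100110110100 → 1, fb=1
53: 11011111001101101001 → 1, fb=0
54: 10111110011011010010 → 1, fb=0
55: 01111100110110100100 → 0, fb=1
56: 11111001101101001001 → 1, fb=0
57: 11110011011010010010 → 1, fb=0
58: 11100110110100100100 → 1, fb=1
59: 11001101101001001001 → 1, fb=1
60: 10011011010010010011 → 1, fb=0
61: 00110110100100100110 → 0, fb=1
62: 01101101001001001101 → 0, fb=0
63: 11011010010010011010 → 1, fb=0
64: 10110100100100110100 → 1, fb=0
65: 01101001001001101000 → 0, fb=0
66: 11010010010011010000 → 1, fb=0
67: 10100100100110100000 → 1, fb=1

01010110111000010111111000011110101010001110111010111110111110011011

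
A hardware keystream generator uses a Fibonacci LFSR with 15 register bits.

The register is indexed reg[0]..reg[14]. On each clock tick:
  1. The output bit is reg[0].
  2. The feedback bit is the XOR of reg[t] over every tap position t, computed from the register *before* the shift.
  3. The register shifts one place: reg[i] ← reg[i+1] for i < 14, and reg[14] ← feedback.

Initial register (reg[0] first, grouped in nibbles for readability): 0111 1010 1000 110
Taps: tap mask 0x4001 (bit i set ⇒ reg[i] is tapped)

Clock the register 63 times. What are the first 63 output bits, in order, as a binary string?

step | reg (before) | out | fb
   0 | 011110101000110 | 0 | 0
   1 | 111101010001100 | 1 | 1
   2 | 111010100011001 | 1 | 0
   3 | 110101000110010 | 1 | 1
   4 | 101010001100101 | 1 | 0
   5 | 010100011001010 | 0 | 0
   6 | 101000110010100 | 1 | 1
   7 | 010001100101001 | 0 | 1
   8 | 100011001010011 | 1 | 0
   9 | 000110010100110 | 0 | 0
  10 | 001100101001100 | 0 | 0
  11 | 011001010011000 | 0 | 0
  12 | 110010100110000 | 1 | 1
  13 | 100101001100001 | 1 | 0
  14 | 001010011000010 | 0 | 0
  15 | 010100110000100 | 0 | 0
  16 | 101001100001000 | 1 | 1
  17 | 010011000010001 | 0 | 1
  18 | 100110000100011 | 1 | 0
  19 | 001100001000110 | 0 | 0
  20 | 011000010001100 | 0 | 0
  21 | 110000100011000 | 1 | 1
  22 | 100001000110001 | 1 | 0
  23 | 000010001100010 | 0 | 0
  24 | 000100011000100 | 0 | 0
  25 | 001000110001000 | 0 | 0
  26 | 010001100010000 | 0 | 0
  27 | 100011000100000 | 1 | 1
  28 | 000110001000001 | 0 | 1
  29 | 001100010000011 | 0 | 1
  30 | 011000100000111 | 0 | 1
  31 | 110001000001111 | 1 | 0
  32 | 100010000011110 | 1 | 1
  33 | 000100000111101 | 0 | 1
  34 | 001000001111011 | 0 | 1
  35 | 010000011110111 | 0 | 1
  36 | 100000111101111 | 1 | 0
  37 | 000001111011110 | 0 | 0
  38 | 000011110111100 | 0 | 0
  39 | 000111101111000 | 0 | 0
  40 | 001111011110000 | 0 | 0
  41 | 011110111100000 | 0 | 0
  42 | 111101111000000 | 1 | 1
  43 | 111011110000001 | 1 | 0
  44 | 110111100000010 | 1 | 1
  45 | 101111000000101 | 1 | 0
  46 | 011110000001010 | 0 | 0
  47 | 111100000010100 | 1 | 1
  48 | 111000000101001 | 1 | 0
  49 | 110000001010010 | 1 | 1
  50 | 100000010100101 | 1 | 0
  51 | 000000101001010 | 0 | 0
  52 | 000001010010100 | 0 | 0
  53 | 000010100101000 | 0 | 0
  54 | 000101001010000 | 0 | 0
  55 | 001010010100000 | 0 | 0
  56 | 010100101000000 | 0 | 0
  57 | 101001010000000 | 1 | 1
  58 | 010010100000001 | 0 | 1
  59 | 100101000000011 | 1 | 0
  60 | 001010000000110 | 0 | 0
  61 | 010100000001100 | 0 | 0
  62 | 101000000011000 | 1 | 1

011110101000110010100110000100011000100000111101111000000101001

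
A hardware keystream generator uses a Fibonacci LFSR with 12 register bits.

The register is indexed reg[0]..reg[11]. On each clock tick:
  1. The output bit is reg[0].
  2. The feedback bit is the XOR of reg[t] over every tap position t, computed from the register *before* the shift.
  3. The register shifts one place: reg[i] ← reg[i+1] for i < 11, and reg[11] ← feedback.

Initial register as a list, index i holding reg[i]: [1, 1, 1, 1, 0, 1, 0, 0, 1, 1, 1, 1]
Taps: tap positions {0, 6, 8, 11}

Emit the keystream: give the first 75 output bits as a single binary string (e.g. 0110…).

111101001111110110111100101111001010001001000101101100010000101011100110011

k : reg_k → out_k, fb_k
0: 111101001111 → 1, fb=1
1: 111010011111 → 1, fb=1
2: 110100111111 → 1, fb=0
3: 101001111110 → 1, fb=1
4: 010011111101 → 0, fb=1
5: 100111111011 → 1, fb=0
6: 001111110110 → 0, fb=1
7: 011111101101 → 0, fb=1
8: 111111011011 → 1, fb=1
9: 111110110111 → 1, fb=1
10: 111101101111 → 1, fb=0
11: 111011011110 → 1, fb=0
12: 110110111100 → 1, fb=1
13: 101101111001 → 1, fb=0
14: 011011110010 → 0, fb=1
15: 110111100101 → 1, fb=1
16: 101111001011 → 1, fb=1
17: 011110010111 → 0, fb=1
18: 111100101111 → 1, fb=0
19: 111001011110 → 1, fb=0
20: 110010111100 → 1, fb=1
21: 100101111001 → 1, fb=0
22: 001011110010 → 0, fb=1
23: 010111100101 → 0, fb=0
24: 101111001010 → 1, fb=0
25: 011110010100 → 0, fb=0
26: 111100101000 → 1, fb=1
27: 111001010001 → 1, fb=0
28: 110010100010 → 1, fb=0
29: 100101000100 → 1, fb=1
30: 001010001001 → 0, fb=0
31: 010100010010 → 0, fb=0
32: 101000100100 → 1, fb=0
33: 010001001000 → 0, fb=1
34: 100010010001 → 1, fb=0
35: 000100100010 → 0, fb=1
36: 001001000101 → 0, fb=1
37: 010010001011 → 0, fb=0
38: 100100010110 → 1, fb=1
39: 001000101101 → 0, fb=1
40: 010001011011 → 0, fb=0
41: 100010110110 → 1, fb=0
42: 000101101100 → 0, fb=0
43: 001011011000 → 0, fb=1
44: 010110110001 → 0, fb=0
45: 101101100010 → 1, fb=0
46: 011011000100 → 0, fb=0
47: 110110001000 → 1, fb=0
48: 101100010000 → 1, fb=1
49: 011000100001 → 0, fb=0
50: 110001000010 → 1, fb=1
51: 100010000101 → 1, fb=0
52: 000100001010 → 0, fb=1
53: 001000010101 → 0, fb=1
54: 010000101011 → 0, fb=1
55: 100001010111 → 1, fb=0
56: 000010101110 → 0, fb=0
57: 000101011100 → 0, fb=1
58: 001010111001 → 0, fb=1
59: 010101110011 → 0, fb=0
60: 101011100110 → 1, fb=0
61: 010111001100 → 0, fb=1
62: 101110011001 → 1, fb=1
63: 011100110011 → 0, fb=0
64: 111001100110 → 1, fb=0
65: 110011001100 → 1, fb=0
66: 100110011000 → 1, fb=0
67: 001100110000 → 0, fb=1
68: 011001100001 → 0, fb=0
69: 110011000010 → 1, fb=1
70: 100110000101 → 1, fb=0
71: 001100001010 → 0, fb=1
72: 011000010101 → 0, fb=1
73: 110000101011 → 1, fb=0
74: 100001010110 → 1, fb=1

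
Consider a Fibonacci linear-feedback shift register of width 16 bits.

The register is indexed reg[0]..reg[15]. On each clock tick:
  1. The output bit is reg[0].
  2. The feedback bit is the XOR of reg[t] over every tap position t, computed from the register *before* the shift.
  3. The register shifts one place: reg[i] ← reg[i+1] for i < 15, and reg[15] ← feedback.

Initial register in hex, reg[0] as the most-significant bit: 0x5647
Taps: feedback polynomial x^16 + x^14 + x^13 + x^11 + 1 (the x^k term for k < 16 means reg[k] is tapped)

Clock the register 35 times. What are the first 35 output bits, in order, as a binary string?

step | reg (before) | out | fb
   0 | 0101011001000111 | 0 | 0
   1 | 1010110010001110 | 1 | 1
   2 | 0101100100011101 | 0 | 0
   3 | 1011001000111010 | 1 | 1
   4 | 0110010001110101 | 0 | 0
   5 | 1100100011101010 | 1 | 0
   6 | 1001000111010100 | 1 | 1
   7 | 0010001110101001 | 0 | 0
   8 | 0100011101010010 | 0 | 0
   9 | 1000111010100100 | 1 | 0
  10 | 0001110101001000 | 0 | 0
  11 | 0011101010010000 | 0 | 1
  12 | 0111010100100001 | 0 | 0
  13 | 1110101001000010 | 1 | 0
  14 | 1101010010000100 | 1 | 0
  15 | 1010100100001000 | 1 | 1
  16 | 0101001000010001 | 0 | 1
  17 | 1010010000100011 | 1 | 0
  18 | 0100100001000110 | 0 | 0
  19 | 1001000010001100 | 1 | 0
  20 | 0010000100011000 | 0 | 1
  21 | 0100001000110001 | 0 | 1
  22 | 1000010001100011 | 1 | 0
  23 | 0000100011000110 | 0 | 0
  24 | 0001000110001100 | 0 | 1
  25 | 0010001100011001 | 0 | 1
  26 | 0100011000110011 | 0 | 0
  27 | 1000110001100110 | 1 | 1
  28 | 0001100011001101 | 0 | 1
  29 | 0011000110011011 | 0 | 0
  30 | 0110001100110110 | 0 | 1
  31 | 1100011001101101 | 1 | 0
  32 | 1000110011011010 | 1 | 1
  33 | 0001100110110101 | 0 | 0
  34 | 0011001101101010 | 0 | 1

01010110010001110101001000010001100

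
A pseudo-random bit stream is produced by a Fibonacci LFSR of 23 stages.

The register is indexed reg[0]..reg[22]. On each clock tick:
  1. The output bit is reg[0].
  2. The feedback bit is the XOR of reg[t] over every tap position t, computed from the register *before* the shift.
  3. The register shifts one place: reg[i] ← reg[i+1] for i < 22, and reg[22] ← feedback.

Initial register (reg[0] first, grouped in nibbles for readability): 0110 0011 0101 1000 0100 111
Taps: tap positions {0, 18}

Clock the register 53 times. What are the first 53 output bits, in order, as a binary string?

01100011010110000100111010110011001010011101001111111

tick  register→output (feedback)
  0  01100011010110000100111→0 (0)
  1  11000110101100001001110→1 (1)
  2  10001101011000010011101→1 (0)
  3  00011010110000100111010→0 (1)
  4  00110101100001001110101→0 (1)
  5  01101011000010011101011→0 (0)
  6  11010110000100111010110→1 (0)
  7  10101100001001110101100→1 (1)
  8  01011000010011101011001→0 (1)
  9  10110000100111010110011→1 (0)
 10  01100001001110101100110→0 (0)
 11  11000010011101011001100→1 (1)
 12  10000100111010110011001→1 (0)
 13  00001001110101100110010→0 (1)
 14  00010011101011001100101→0 (0)
 15  00100111010110011001010→0 (0)
 16  01001110101100110010100→0 (1)
 17  10011101011001100101001→1 (1)
 18  00111010110011001010011→0 (1)
 19  01110101100110010100111→0 (0)
 20  11101011001100101001110→1 (1)
 21  11010110011001010011101→1 (0)
 22  10101100110010100111010→1 (0)
 23  01011001100101001110100→0 (1)
 24  10110011001010011101001→1 (1)
 25  01100110010100111010011→0 (1)
 26  11001100101001110100111→1 (1)
 27  10011001010011101001111→1 (1)
 28  00110010100111010011111→0 (1)
 29  01100101001110100111111→0 (1)
 30  11001010011101001111111→1 (0)
 31  10010100111010011111110→1 (0)
 32  00101001110100111111100→0 (1)
 33  01010011101001111111001→0 (1)
 34  10100111010011111110011→1 (0)
 35  01001110100111111100110→0 (0)
 36  10011101001111111001100→1 (1)
 37  00111010011111110011001→0 (1)
 38  01110100111111100110011→0 (1)
 39  11101001111111001100111→1 (1)
 40  11010011111110011001111→1 (1)
 41  10100111111100110011111→1 (0)
 42  01001111111001100111110→0 (1)
 43  10011111110011001111101→1 (0)
 44  00111111100110011111010→0 (1)
 45  01111111001100111110101→0 (1)
 46  11111110011001111101011→1 (1)
 47  11111100110011111010111→1 (0)
 48  11111001100111110101110→1 (1)
 49  11110011001111101011101→1 (0)
 50  11100110011111010111010→1 (0)
 51  11001100111110101110100→1 (0)
 52  10011001111101011101000→1 (1)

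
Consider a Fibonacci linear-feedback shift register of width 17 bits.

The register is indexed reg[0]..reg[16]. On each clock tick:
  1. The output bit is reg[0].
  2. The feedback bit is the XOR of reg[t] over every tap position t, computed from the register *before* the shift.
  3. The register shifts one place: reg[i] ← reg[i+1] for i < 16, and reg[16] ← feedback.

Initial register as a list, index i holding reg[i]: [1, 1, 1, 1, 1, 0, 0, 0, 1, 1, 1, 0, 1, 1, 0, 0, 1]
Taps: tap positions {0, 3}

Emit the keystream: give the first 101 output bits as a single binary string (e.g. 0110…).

11111000111011001001111111000100001100001111001011011011101100100000001100010001000011011100110010110

step | reg (before) | out | fb
   0 | 11111000111011001 | 1 | 0
   1 | 11110001110110010 | 1 | 0
   2 | 11100011101100100 | 1 | 1
   3 | 11000111011001001 | 1 | 1
   4 | 10001110110010011 | 1 | 1
   5 | 00011101100100111 | 0 | 1
   6 | 00111011001001111 | 0 | 1
   7 | 01110110010011111 | 0 | 1
   8 | 11101100100111111 | 1 | 1
   9 | 11011001001111111 | 1 | 0
  10 | 10110010011111110 | 1 | 0
  11 | 01100100111111100 | 0 | 0
  12 | 11001001111111000 | 1 | 1
  13 | 10010011111110001 | 1 | 0
  14 | 00100111111100010 | 0 | 0
  15 | 01001111111000100 | 0 | 0
  16 | 10011111110001000 | 1 | 0
  17 | 00111111100010000 | 0 | 1
  18 | 01111111000100001 | 0 | 1
  19 | 11111110001000011 | 1 | 0
  20 | 11111100010000110 | 1 | 0
  21 | 11111000100001100 | 1 | 0
  22 | 11110001000011000 | 1 | 0
  23 | 11100010000110000 | 1 | 1
  24 | 11000100001100001 | 1 | 1
  25 | 10001000011000011 | 1 | 1
  26 | 00010000110000111 | 0 | 1
  27 | 00100001100001111 | 0 | 0
  28 | 01000011000011110 | 0 | 0
  29 | 10000110000111100 | 1 | 1
  30 | 00001100001111001 | 0 | 0
  31 | 00011000011110010 | 0 | 1
  32 | 00110000111100101 | 0 | 1
  33 | 01100001111001011 | 0 | 0
  34 | 11000011110010110 | 1 | 1
  35 | 10000111100101101 | 1 | 1
  36 | 00001111001011011 | 0 | 0
  37 | 00011110010110110 | 0 | 1
  38 | 00111100101101101 | 0 | 1
  39 | 01111001011011011 | 0 | 1
  40 | 11110010110110111 | 1 | 0
  41 | 11100101101101110 | 1 | 1
  42 | 11001011011011101 | 1 | 1
  43 | 10010110110111011 | 1 | 0
  44 | 00101101101110110 | 0 | 0
  45 | 01011011011101100 | 0 | 1
  46 | 10110110111011001 | 1 | 0
  47 | 01101101110110010 | 0 | 0
  48 | 11011011101100100 | 1 | 0
  49 | 10110111011001000 | 1 | 0
  50 | 01101110110010000 | 0 | 0
  51 | 11011101100100000 | 1 | 0
  52 | 10111011001000000 | 1 | 0
  53 | 01110110010000000 | 0 | 1
  54 | 11101100100000001 | 1 | 1
  55 | 11011001000000011 | 1 | 0
  56 | 10110010000000110 | 1 | 0
  57 | 01100100000001100 | 0 | 0
  58 | 11001000000011000 | 1 | 1
  59 | 10010000000110001 | 1 | 0
  60 | 00100000001100010 | 0 | 0
  61 | 01000000011000100 | 0 | 0
  62 | 10000000110001000 | 1 | 1
  63 | 00000001100010001 | 0 | 0
  64 | 00000011000100010 | 0 | 0
  65 | 00000110001000100 | 0 | 0
  66 | 00001100010001000 | 0 | 0
  67 | 00011000100010000 | 0 | 1
  68 | 00110001000100001 | 0 | 1
  69 | 01100010001000011 | 0 | 0
  70 | 11000100010000110 | 1 | 1
  71 | 10001000100001101 | 1 | 1
  72 | 00010001000011011 | 0 | 1
  73 | 00100010000110111 | 0 | 0
  74 | 01000100001101110 | 0 | 0
  75 | 10001000011011100 | 1 | 1
  76 | 00010000110111001 | 0 | 1
  77 | 00100001101110011 | 0 | 0
  78 | 01000011011100110 | 0 | 0
  79 | 10000110111001100 | 1 | 1
  80 | 00001101110011001 | 0 | 0
  81 | 00011011100110010 | 0 | 1
  82 | 00110111001100101 | 0 | 1
  83 | 01101110011001011 | 0 | 0
  84 | 11011100110010110 | 1 | 0
  85 | 10111001100101100 | 1 | 0
  86 | 01110011001011000 | 0 | 1
  87 | 11100110010110001 | 1 | 1
  88 | 11001100101100011 | 1 | 1
  89 | 10011001011000111 | 1 | 0
  90 | 00110010110001110 | 0 | 1
  91 | 01100101100011101 | 0 | 0
  92 | 11001011000111010 | 1 | 1
  93 | 10010110001110101 | 1 | 0
  94 | 00101100011101010 | 0 | 0
  95 | 01011000111010100 | 0 | 1
  96 | 10110001110101001 | 1 | 0
  97 | 01100011101010010 | 0 | 0
  98 | 11000111010100100 | 1 | 1
  99 | 10001110101001001 | 1 | 1
 100 | 00011101010010011 | 0 | 1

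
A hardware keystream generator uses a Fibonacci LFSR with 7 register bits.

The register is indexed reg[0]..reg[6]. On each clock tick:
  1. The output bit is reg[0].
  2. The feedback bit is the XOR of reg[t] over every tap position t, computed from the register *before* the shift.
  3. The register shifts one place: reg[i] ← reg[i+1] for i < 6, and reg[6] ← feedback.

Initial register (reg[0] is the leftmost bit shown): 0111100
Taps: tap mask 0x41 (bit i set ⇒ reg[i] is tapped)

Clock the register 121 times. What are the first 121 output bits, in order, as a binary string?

0111100010100001100000100000011111110101010011001110111010010110001101111011010110110010010001110000101111100101011100110

tick  register→output (feedback)
  0  0111100→0 (0)
  1  1111000→1 (1)
  2  1110001→1 (0)
  3  1100010→1 (1)
  4  1000101→1 (0)
  5  0001010→0 (0)
  6  0010100→0 (0)
  7  0101000→0 (0)
  8  1010000→1 (1)
  9  0100001→0 (1)
 10  1000011→1 (0)
 11  0000110→0 (0)
 12  0001100→0 (0)
 13  0011000→0 (0)
 14  0110000→0 (0)
 15  1100000→1 (1)
 16  1000001→1 (0)
 17  0000010→0 (0)
 18  0000100→0 (0)
 19  0001000→0 (0)
 20  0010000→0 (0)
 21  0100000→0 (0)
 22  1000000→1 (1)
 23  0000001→0 (1)
 24  0000011→0 (1)
 25  0000111→0 (1)
 26  0001111→0 (1)
 27  0011111→0 (1)
 28  0111111→0 (1)
 29  1111111→1 (0)
 30  1111110→1 (1)
 31  1111101→1 (0)
 32  1111010→1 (1)
 33  1110101→1 (0)
 34  1101010→1 (1)
 35  1010101→1 (0)
 36  0101010→0 (0)
 37  1010100→1 (1)
 38  0101001→0 (1)
 39  1010011→1 (0)
 40  0100110→0 (0)
 41  1001100→1 (1)
 42  0011001→0 (1)
 43  0110011→0 (1)
 44  1100111→1 (0)
 45  1001110→1 (1)
 46  0011101→0 (1)
 47  0111011→0 (1)
 48  1110111→1 (0)
 49  1101110→1 (1)
 50  1011101→1 (0)
 51  0111010→0 (0)
 52  1110100→1 (1)
 53  1101001→1 (0)
 54  1010010→1 (1)
 55  0100101→0 (1)
 56  1001011→1 (0)
 57  0010110→0 (0)
 58  0101100→0 (0)
 59  1011000→1 (1)
 60  0110001→0 (1)
 61  1100011→1 (0)
 62  1000110→1 (1)
 63  0001101→0 (1)
 64  0011011→0 (1)
 65  0110111→0 (1)
 66  1101111→1 (0)
 67  1011110→1 (1)
 68  0111101→0 (1)
 69  1111011→1 (0)
 70  1110110→1 (1)
 71  1101101→1 (0)
 72  1011010→1 (1)
 73  0110101→0 (1)
 74  1101011→1 (0)
 75  1010110→1 (1)
 76  0101101→0 (1)
 77  1011011→1 (0)
 78  0110110→0 (0)
 79  1101100→1 (1)
 80  1011001→1 (0)
 81  0110010→0 (0)
 82  1100100→1 (1)
 83  1001001→1 (0)
 84  0010010→0 (0)
 85  0100100→0 (0)
 86  1001000→1 (1)
 87  0010001→0 (1)
 88  0100011→0 (1)
 89  1000111→1 (0)
 90  0001110→0 (0)
 91  0011100→0 (0)
 92  0111000→0 (0)
 93  1110000→1 (1)
 94  1100001→1 (0)
 95  1000010→1 (1)
 96  0000101→0 (1)
 97  0001011→0 (1)
 98  0010111→0 (1)
 99  0101111→0 (1)
100  1011111→1 (0)
101  0111110→0 (0)
102  1111100→1 (1)
103  1111001→1 (0)
104  1110010→1 (1)
105  1100101→1 (0)
106  1001010→1 (1)
107  0010101→0 (1)
108  0101011→0 (1)
109  1010111→1 (0)
110  0101110→0 (0)
111  1011100→1 (1)
112  0111001→0 (1)
113  1110011→1 (0)
114  1100110→1 (1)
115  1001101→1 (0)
116  0011010→0 (0)
117  0110100→0 (0)
118  1101000→1 (1)
119  1010001→1 (0)
120  0100010→0 (0)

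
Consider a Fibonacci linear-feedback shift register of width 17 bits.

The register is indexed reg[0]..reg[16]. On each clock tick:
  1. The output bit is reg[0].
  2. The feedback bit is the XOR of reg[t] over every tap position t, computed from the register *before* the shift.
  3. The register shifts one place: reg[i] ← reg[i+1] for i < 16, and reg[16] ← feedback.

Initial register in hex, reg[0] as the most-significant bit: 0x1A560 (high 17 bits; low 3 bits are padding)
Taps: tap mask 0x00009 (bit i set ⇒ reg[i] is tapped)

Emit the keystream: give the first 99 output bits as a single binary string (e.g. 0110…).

000110100101011001100100011100101010001111110011110111100011011010010111110000010001010011100100110

k : reg_k → out_k, fb_k
0: 00011010010101100 → 0, fb=1
1: 00110100101011001 → 0, fb=1
2: 01101001010110011 → 0, fb=0
3: 11010010101100110 → 1, fb=0
4: 10100101011001100 → 1, fb=1
5: 01001010110011001 → 0, fb=0
6: 10010101100110010 → 1, fb=0
7: 00101011001100100 → 0, fb=0
8: 01010110011001000 → 0, fb=1
9: 10101100110010001 → 1, fb=1
10: 01011001100100011 → 0, fb=1
11: 10110011001000111 → 1, fb=0
12: 01100110010001110 → 0, fb=0
13: 11001100100011100 → 1, fb=1
14: 10011001000111001 → 1, fb=0
15: 00110010001110010 → 0, fb=1
16: 01100100011100101 → 0, fb=0
17: 11001000111001010 → 1, fb=1
18: 10010001110010101 → 1, fb=0
19: 00100011100101010 → 0, fb=0
20: 01000111001010100 → 0, fb=0
21: 10001110010101000 → 1, fb=1
22: 00011100101010001 → 0, fb=1
23: 00111001010100011 → 0, fb=1
24: 01110010101000111 → 0, fb=1
25: 11100101010001111 → 1, fb=1
26: 11001010100011111 → 1, fb=1
27: 10010101000111111 → 1, fb=0
28: 00101010001111110 → 0, fb=0
29: 01010100011111100 → 0, fb=1
30: 10101000111111001 → 1, fb=1
31: 01010001111110011 → 0, fb=1
32: 10100011111100111 → 1, fb=1
33: 01000111111001111 → 0, fb=0
34: 10001111110011110 → 1, fb=1
35: 00011111100111101 → 0, fb=1
36: 00111111001111011 → 0, fb=1
37: 01111110011110111 → 0, fb=1
38: 11111100111101111 → 1, fb=0
39: 11111001111011110 → 1, fb=0
40: 11110011110111100 → 1, fb=0
41: 11100111101111000 → 1, fb=1
42: 11001111011110001 → 1, fb=1
43: 10011110111100011 → 1, fb=0
44: 00111101111000110 → 0, fb=1
45: 01111011110001101 → 0, fb=1
46: 11110111100011011 → 1, fb=0
47: 11101111000110110 → 1, fb=1
48: 11011110001101101 → 1, fb=0
49: 10111100011011010 → 1, fb=0
50: 01111000110110100 → 0, fb=1
51: 11110001101101001 → 1, fb=0
52: 11100011011010010 → 1, fb=1
53: 11000110110100101 → 1, fb=1
54: 10001101101001011 → 1, fb=1
55: 00011011010010111 → 0, fb=1
56: 00110110100101111 → 0, fb=1
57: 01101101001011111 → 0, fb=0
58: 11011010010111110 → 1, fb=0
59: 10110100101111100 → 1, fb=0
60: 01101001011111000 → 0, fb=0
61: 11010010111110000 → 1, fb=0
62: 10100101111100000 → 1, fb=1
63: 01001011111000001 → 0, fb=0
64: 10010111110000010 → 1, fb=0
65: 00101111100000100 → 0, fb=0
66: 01011111000001000 → 0, fb=1
67: 10111110000010001 → 1, fb=0
68: 01111100000100010 → 0, fb=1
69: 11111000001000101 → 1, fb=0
70: 11110000010001010 → 1, fb=0
71: 11100000100010100 → 1, fb=1
72: 11000001000101001 → 1, fb=1
73: 10000010001010011 → 1, fb=1
74: 00000100010100111 → 0, fb=0
75: 00001000101001110 → 0, fb=0
76: 00010001010011100 → 0, fb=1
77: 00100010100111001 → 0, fb=0
78: 01000101001110010 → 0, fb=0
79: 10001010011100100 → 1, fb=1
80: 00010100111001001 → 0, fb=1
81: 00101001110010011 → 0, fb=0
82: 01010011100100110 → 0, fb=1
83: 10100111001001101 → 1, fb=1
84: 01001110010011011 → 0, fb=0
85: 10011100100110110 → 1, fb=0
86: 00111001001101100 → 0, fb=1
87: 01110010011011001 → 0, fb=1
88: 11100100110110011 → 1, fb=1
89: 11001001101100111 → 1, fb=1
90: 10010011011001111 → 1, fb=0
91: 00100110110011110 → 0, fb=0
92: 01001101100111100 → 0, fb=0
93: 10011011001111000 → 1, fb=0
94: 00110110011110000 → 0, fb=1
95: 01101100111100001 → 0, fb=0
96: 11011001111000010 → 1, fb=0
97: 10110011110000100 → 1, fb=0
98: 01100111100001000 → 0, fb=0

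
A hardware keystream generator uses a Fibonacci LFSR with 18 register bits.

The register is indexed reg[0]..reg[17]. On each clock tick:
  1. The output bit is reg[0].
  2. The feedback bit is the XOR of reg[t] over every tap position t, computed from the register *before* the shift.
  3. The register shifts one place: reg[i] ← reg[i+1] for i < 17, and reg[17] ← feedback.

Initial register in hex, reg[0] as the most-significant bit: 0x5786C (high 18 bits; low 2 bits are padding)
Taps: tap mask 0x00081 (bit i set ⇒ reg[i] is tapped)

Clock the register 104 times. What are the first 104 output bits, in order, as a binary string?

step | reg (before) | out | fb
   0 | 010101111000011011 | 0 | 1
   1 | 101011110000110111 | 1 | 0
   2 | 010111100001101110 | 0 | 0
   3 | 101111000011011100 | 1 | 1
   4 | 011110000110111001 | 0 | 0
   5 | 111100001101110010 | 1 | 1
   6 | 111000011011100101 | 1 | 0
   7 | 110000110111001010 | 1 | 0
   8 | 100001101110010100 | 1 | 1
   9 | 000011011100101001 | 0 | 1
  10 | 000110111001010011 | 0 | 1
  11 | 001101110010100111 | 0 | 1
  12 | 011011100101001111 | 0 | 0
  13 | 110111001010011110 | 1 | 1
  14 | 101110010100111101 | 1 | 0
  15 | 011100101001111010 | 0 | 0
  16 | 111001010011110100 | 1 | 0
  17 | 110010100111101000 | 1 | 1
  18 | 100101001111010001 | 1 | 1
  19 | 001010011110100011 | 0 | 1
  20 | 010100111101000111 | 0 | 1
  21 | 101001111010001111 | 1 | 0
  22 | 010011110100011110 | 0 | 1
  23 | 100111101000111101 | 1 | 1
  24 | 001111010001111011 | 0 | 1
  25 | 011110100011110111 | 0 | 0
  26 | 111101000111101110 | 1 | 1
  27 | 111010001111011101 | 1 | 1
  28 | 110100011110111011 | 1 | 0
  29 | 101000111101110110 | 1 | 0
  30 | 010001111011101100 | 0 | 1
  31 | 100011110111011001 | 1 | 0
  32 | 000111101110110010 | 0 | 0
  33 | 001111011101100100 | 0 | 1
  34 | 011110111011001001 | 0 | 1
  35 | 111101110110010011 | 1 | 0
  36 | 111011101100100110 | 1 | 1
  37 | 110111011001001101 | 1 | 0
  38 | 101110110010011010 | 1 | 0
  39 | 011101100100110100 | 0 | 0
  40 | 111011001001101000 | 1 | 1
  41 | 110110010011010001 | 1 | 0
  42 | 101100100110100010 | 1 | 1
  43 | 011001001101000101 | 0 | 0
  44 | 110010011010001010 | 1 | 0
  45 | 100100110100010100 | 1 | 0
  46 | 001001101000101000 | 0 | 0
  47 | 010011010001010000 | 0 | 1
  48 | 100110100010100001 | 1 | 1
  49 | 001101000101000011 | 0 | 0
  50 | 011010001010000110 | 0 | 0
  51 | 110100010100001100 | 1 | 0
  52 | 101000101000011000 | 1 | 1
  53 | 010001010000110001 | 0 | 1
  54 | 100010100001100011 | 1 | 1
  55 | 000101000011000111 | 0 | 0
  56 | 001010000110001110 | 0 | 0
  57 | 010100001100011100 | 0 | 0
  58 | 101000011000111000 | 1 | 0
  59 | 010000110001110000 | 0 | 1
  60 | 100001100011100001 | 1 | 1
  61 | 000011000111000011 | 0 | 0
  62 | 000110001110000110 | 0 | 0
  63 | 001100011100001100 | 0 | 1
  64 | 011000111000011001 | 0 | 1
  65 | 110001110000110011 | 1 | 0
  66 | 100011100001100110 | 1 | 1
  67 | 000111000011001101 | 0 | 0
  68 | 001110000110011010 | 0 | 0
  69 | 011100001100110100 | 0 | 0
  70 | 111000011001101000 | 1 | 0
  71 | 110000110011010000 | 1 | 0
  72 | 100001100110100000 | 1 | 1
  73 | 000011001101000001 | 0 | 0
  74 | 000110011010000010 | 0 | 1
  75 | 001100110100000101 | 0 | 1
  76 | 011001101000001011 | 0 | 0
  77 | 110011010000010110 | 1 | 0
  78 | 100110100000101100 | 1 | 1
  79 | 001101000001011001 | 0 | 0
  80 | 011010000010110010 | 0 | 0
  81 | 110100000101100100 | 1 | 1
  82 | 101000001011001001 | 1 | 1
  83 | 010000010110010011 | 0 | 1
  84 | 100000101100100111 | 1 | 1
  85 | 000001011001001111 | 0 | 1
  86 | 000010110010011111 | 0 | 1
  87 | 000101100100111111 | 0 | 0
  88 | 001011001001111110 | 0 | 0
  89 | 010110010011111100 | 0 | 1
  90 | 101100100111111001 | 1 | 1
  91 | 011001001111110011 | 0 | 0
  92 | 110010011111100110 | 1 | 0
  93 | 100100111111001100 | 1 | 0
  94 | 001001111110011000 | 0 | 1
  95 | 010011111100110001 | 0 | 1
  96 | 100111111001100011 | 1 | 0
  97 | 001111110011000110 | 0 | 1
  98 | 011111100110001101 | 0 | 0
  99 | 111111001100011010 | 1 | 1
 100 | 111110011000110101 | 1 | 0
 101 | 111100110001101010 | 1 | 0
 102 | 111001100011010100 | 1 | 1
 103 | 110011000110101001 | 1 | 1

01010111100001101110010100111101000111101110110010011010001010000110001110000110011010000010110010011111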